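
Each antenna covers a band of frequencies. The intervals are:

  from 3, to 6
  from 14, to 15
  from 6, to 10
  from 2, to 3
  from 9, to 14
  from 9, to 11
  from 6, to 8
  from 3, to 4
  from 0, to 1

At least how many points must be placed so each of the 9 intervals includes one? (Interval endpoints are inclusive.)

5

Sort by right endpoint; whenever an interval is uncovered, place a point at its right end.
By right end: [0,1]  [2,3]  [3,4]  [3,6]  [6,8]  [6,10]  [9,11]  [9,14]  [14,15]
[0,1] uncovered → point at 1; [2,3] uncovered → point at 3; [6,8] uncovered → point at 8; [9,11] uncovered → point at 11; [14,15] uncovered → point at 15.
Points: 1, 3, 8, 11, 15 (5 total).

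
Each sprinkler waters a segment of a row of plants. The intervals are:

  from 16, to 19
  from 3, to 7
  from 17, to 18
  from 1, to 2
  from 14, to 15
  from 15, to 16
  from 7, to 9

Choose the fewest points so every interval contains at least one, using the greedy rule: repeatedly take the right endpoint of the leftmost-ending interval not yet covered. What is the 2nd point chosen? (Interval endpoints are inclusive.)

7

Sorted: [1,2] [3,7] [7,9] [14,15] [15,16] [17,18] [16,19]
{[1,2]} hit by 2; {[3,7],[7,9]} hit by 7; {[14,15],[15,16]} hit by 15; {[17,18],[16,19]} hit by 18.
Points: 2, 7, 15, 18 (4 total).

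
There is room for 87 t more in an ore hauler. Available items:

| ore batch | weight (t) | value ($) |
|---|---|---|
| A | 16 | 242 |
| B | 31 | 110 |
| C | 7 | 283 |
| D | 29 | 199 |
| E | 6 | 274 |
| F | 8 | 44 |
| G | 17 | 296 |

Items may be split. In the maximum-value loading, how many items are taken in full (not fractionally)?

Sort by value per unit weight and fill in that order.
Order: E (274/6=45.67) > C (283/7=40.43) > G (296/17=17.41) > A (242/16=15.12) > D (199/29=6.86) > F (44/8=5.50) > B (110/31=3.55)
Fill: take E (6 @ 274) → take C (7 @ 283) → take G (17 @ 296) → take A (16 @ 242) → take D (29 @ 199) → take F (8 @ 44) → take 4/31 of B → 14.19; 87/87 used.
6 item(s) taken whole; one partial (take 4/31 of B).

6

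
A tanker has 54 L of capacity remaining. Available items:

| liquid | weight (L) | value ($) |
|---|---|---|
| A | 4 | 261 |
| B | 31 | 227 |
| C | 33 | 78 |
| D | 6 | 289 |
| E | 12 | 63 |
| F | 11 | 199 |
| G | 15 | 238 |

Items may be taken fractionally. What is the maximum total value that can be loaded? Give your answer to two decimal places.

1118.81

Ratios (sorted): A 65.25, D 48.17, F 18.09, G 15.87, B 7.32, E 5.25, C 2.36
take A (4 @ 261); take D (6 @ 289); take F (11 @ 199); take G (15 @ 238); take 18/31 of B → 131.81. Capacity used 54/54.
Total value = 1118.81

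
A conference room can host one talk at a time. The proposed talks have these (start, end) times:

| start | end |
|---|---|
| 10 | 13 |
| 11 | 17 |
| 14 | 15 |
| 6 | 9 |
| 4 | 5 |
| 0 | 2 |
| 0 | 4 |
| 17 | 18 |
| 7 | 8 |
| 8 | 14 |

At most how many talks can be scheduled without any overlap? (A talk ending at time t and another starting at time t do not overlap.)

6

Sorted by end: (0,2)  (0,4)  (4,5)  (7,8)  (6,9)  (10,13)  (8,14)  (14,15)  (11,17)  (17,18)
take (0,2); skip (0,4); take (4,5); take (7,8); take (10,13); take (14,15); take (17,18).
Selected 6 talks.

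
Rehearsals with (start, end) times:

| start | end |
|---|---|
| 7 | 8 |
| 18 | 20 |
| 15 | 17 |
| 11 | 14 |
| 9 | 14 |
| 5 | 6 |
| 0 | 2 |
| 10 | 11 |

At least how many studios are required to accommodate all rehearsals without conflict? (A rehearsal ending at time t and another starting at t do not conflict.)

2

Events (time:±→running): 0:+→1 2:-→0 5:+→1 6:-→0 7:+→1 8:-→0 9:+→1 10:+→2 … peak 2.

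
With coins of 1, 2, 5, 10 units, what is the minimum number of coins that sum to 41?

Greedy: take as many of the largest coin as possible, then repeat with the remainder.
41 − 4×10→1 − 1×1→0
Total coins = 4 + 1 = 5

5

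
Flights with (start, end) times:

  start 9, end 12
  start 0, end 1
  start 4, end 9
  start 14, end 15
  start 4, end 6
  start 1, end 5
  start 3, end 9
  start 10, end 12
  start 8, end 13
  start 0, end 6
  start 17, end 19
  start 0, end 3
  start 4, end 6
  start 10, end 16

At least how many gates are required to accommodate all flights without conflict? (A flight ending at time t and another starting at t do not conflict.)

The answer is the maximum number of intervals overlapping at any instant.
Events (time:±→running): 0:+→1 0:+→2 0:+→3 1:-→2 1:+→3 3:-→2 3:+→3 4:+→4 4:+→5 4:+→6 … peak 6.

6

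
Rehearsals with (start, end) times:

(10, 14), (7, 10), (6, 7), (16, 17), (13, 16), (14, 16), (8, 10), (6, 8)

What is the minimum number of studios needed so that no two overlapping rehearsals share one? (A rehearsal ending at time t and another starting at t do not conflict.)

The answer is the maximum number of intervals overlapping at any instant.
starts: [6, 6, 7, 8, 10, 13, 14, 16]
ends:   [7, 8, 10, 10, 14, 16, 16, 17]
s6→1 s6→2  — peak 2.

2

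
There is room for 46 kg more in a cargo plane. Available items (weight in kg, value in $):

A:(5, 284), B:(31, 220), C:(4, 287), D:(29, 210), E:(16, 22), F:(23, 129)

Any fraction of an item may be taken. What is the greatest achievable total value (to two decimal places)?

837.77

Ratios (sorted): C 71.75, A 56.80, D 7.24, B 7.10, F 5.61, E 1.38
take C (4 @ 287); take A (5 @ 284); take D (29 @ 210); take 8/31 of B → 56.77. Capacity used 46/46.
Total value = 837.77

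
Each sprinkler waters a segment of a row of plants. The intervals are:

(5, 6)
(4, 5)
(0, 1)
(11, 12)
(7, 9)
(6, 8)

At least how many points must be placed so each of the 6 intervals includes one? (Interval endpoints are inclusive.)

Sort by right endpoint; whenever an interval is uncovered, place a point at its right end.
Sorted: [0,1] [4,5] [5,6] [6,8] [7,9] [11,12]
{[0,1]} hit by 1; {[4,5],[5,6]} hit by 5; {[6,8],[7,9]} hit by 8; {[11,12]} hit by 12.
Points: 1, 5, 8, 12 (4 total).

4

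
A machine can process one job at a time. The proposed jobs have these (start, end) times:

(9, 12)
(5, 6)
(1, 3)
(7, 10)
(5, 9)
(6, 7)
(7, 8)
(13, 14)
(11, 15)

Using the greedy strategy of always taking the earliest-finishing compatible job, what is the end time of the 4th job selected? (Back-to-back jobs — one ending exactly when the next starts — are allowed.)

8

Order by finish time; keep every interval that doesn't clash with the previous kept one.
By end time: (1,3), (5,6), (6,7), (7,8), (5,9), (7,10), (9,12), (13,14), (11,15).
Pick (1,3); next start ≥ 3 → (5,6); next start ≥ 6 → (6,7); next start ≥ 7 → (7,8); next start ≥ 8 → (9,12); next start ≥ 12 → (13,14).
Selected: (1,3) (5,6) (6,7) (7,8) (9,12) (13,14)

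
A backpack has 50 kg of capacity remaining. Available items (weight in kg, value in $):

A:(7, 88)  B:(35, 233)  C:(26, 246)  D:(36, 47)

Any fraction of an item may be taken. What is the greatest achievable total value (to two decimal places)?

Greedy by value/weight ratio, highest first.
Ratios (sorted): A 12.57, C 9.46, B 6.66, D 1.31
take A (7 @ 88); take C (26 @ 246); take 17/35 of B → 113.17. Capacity used 50/50.
Total value = 447.17

447.17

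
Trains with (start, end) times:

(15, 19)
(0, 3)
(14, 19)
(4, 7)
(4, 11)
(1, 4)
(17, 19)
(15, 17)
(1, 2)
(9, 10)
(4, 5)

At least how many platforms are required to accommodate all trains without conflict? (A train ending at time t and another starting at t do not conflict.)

3

Events (time:±→running): 0:+→1 1:+→2 1:+→3 … peak 3.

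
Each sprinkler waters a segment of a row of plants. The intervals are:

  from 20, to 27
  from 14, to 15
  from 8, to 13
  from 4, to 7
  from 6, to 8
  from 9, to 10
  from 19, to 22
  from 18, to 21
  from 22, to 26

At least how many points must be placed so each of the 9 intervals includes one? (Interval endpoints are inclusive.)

Process intervals by earliest right end; each time one isn't hit yet, stab at its right endpoint.
By right end: [4,7]  [6,8]  [9,10]  [8,13]  [14,15]  [18,21]  [19,22]  [22,26]  [20,27]
[4,7] uncovered → point at 7; [9,10] uncovered → point at 10; [14,15] uncovered → point at 15; [18,21] uncovered → point at 21; [22,26] uncovered → point at 26.
Points: 7, 10, 15, 21, 26 (5 total).

5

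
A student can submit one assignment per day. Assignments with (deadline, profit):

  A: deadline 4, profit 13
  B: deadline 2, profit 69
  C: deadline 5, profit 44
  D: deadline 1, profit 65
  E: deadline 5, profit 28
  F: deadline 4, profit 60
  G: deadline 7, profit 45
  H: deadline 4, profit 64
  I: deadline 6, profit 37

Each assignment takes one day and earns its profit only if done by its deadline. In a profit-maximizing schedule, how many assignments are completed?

Sort by profit descending; place each in the latest free slot ≤ its deadline.
Profit order: B=69 D=65 H=64 F=60 G=45 C=44 I=37 E=28 A=13
Assign: B→slot 2, D→slot 1, H→slot 4, F→slot 3, G→slot 7, C→slot 5, I→slot 6, E skipped, A skipped.
Slots: [1:D] [2:B] [3:F] [4:H] [5:C] [6:I] [7:G]
7 of 9 scheduled.

7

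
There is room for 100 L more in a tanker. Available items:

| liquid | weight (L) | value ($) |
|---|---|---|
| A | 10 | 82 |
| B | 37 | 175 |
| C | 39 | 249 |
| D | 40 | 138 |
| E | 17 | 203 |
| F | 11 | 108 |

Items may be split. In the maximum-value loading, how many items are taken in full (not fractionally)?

Ratios (sorted): E 11.94, F 9.82, A 8.20, C 6.38, B 4.73, D 3.45
take E (17 @ 203); take F (11 @ 108); take A (10 @ 82); take C (39 @ 249); take 23/37 of B → 108.78. Capacity used 100/100.
4 item(s) taken whole; one partial (take 23/37 of B).

4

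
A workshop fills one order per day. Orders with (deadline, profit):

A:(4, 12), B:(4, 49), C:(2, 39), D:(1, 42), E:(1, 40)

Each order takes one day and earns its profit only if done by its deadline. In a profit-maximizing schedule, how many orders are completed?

By profit: B(d4,49), D(d1,42), E(d1,40), C(d2,39), A(d4,12)
B→slot 4; D→slot 1; E skipped; C→slot 2; A→slot 3.
4 of 5 scheduled.

4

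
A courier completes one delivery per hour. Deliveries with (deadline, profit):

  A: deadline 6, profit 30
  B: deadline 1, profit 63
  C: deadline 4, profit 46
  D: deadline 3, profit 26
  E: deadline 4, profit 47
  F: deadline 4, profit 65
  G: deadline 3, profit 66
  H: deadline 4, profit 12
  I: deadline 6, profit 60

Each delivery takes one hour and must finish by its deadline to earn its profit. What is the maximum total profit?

331

Sort by profit descending; place each in the latest free slot ≤ its deadline.
By profit: G(d3,66), F(d4,65), B(d1,63), I(d6,60), E(d4,47), C(d4,46), A(d6,30), D(d3,26), H(d4,12)
G→slot 3; F→slot 4; B→slot 1; I→slot 6; E→slot 2; C skipped; A→slot 5; D skipped; H skipped.
Profit = 63 + 47 + 66 + 65 + 30 + 60 = 331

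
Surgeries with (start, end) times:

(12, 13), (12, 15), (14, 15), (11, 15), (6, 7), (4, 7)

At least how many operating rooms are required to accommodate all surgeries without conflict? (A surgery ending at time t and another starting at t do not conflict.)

Events (time:±→running): 4:+→1 6:+→2 7:-→1 7:-→0 11:+→1 12:+→2 12:+→3 … peak 3.

3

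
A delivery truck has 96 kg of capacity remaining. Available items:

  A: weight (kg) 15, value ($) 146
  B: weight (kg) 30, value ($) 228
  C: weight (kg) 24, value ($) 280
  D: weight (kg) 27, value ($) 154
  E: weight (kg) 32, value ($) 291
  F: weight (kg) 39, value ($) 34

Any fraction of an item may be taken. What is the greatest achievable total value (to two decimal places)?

Greedy by value/weight ratio, highest first.
Order: C (280/24=11.67) > A (146/15=9.73) > E (291/32=9.09) > B (228/30=7.60) > D (154/27=5.70) > F (34/39=0.87)
Fill: take C (24 @ 280) → take A (15 @ 146) → take E (32 @ 291) → take 25/30 of B → 190.00; 96/96 used.
Total value = 907.00

907.00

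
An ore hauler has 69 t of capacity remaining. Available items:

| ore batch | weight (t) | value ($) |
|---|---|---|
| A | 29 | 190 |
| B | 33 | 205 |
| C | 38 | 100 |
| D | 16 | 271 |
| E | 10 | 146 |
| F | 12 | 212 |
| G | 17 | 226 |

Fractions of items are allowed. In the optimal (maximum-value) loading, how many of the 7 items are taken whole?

Order: F (212/12=17.67) > D (271/16=16.94) > E (146/10=14.60) > G (226/17=13.29) > A (190/29=6.55) > B (205/33=6.21) > C (100/38=2.63)
Fill: take F (12 @ 212) → take D (16 @ 271) → take E (10 @ 146) → take G (17 @ 226) → take 14/29 of A → 91.72; 69/69 used.
4 item(s) taken whole; one partial (take 14/29 of A).

4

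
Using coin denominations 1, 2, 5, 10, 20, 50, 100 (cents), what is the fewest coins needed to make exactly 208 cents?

5

208 = 2×100 + 1×5 + 1×2 + 1×1
Total coins = 2 + 1 + 1 + 1 = 5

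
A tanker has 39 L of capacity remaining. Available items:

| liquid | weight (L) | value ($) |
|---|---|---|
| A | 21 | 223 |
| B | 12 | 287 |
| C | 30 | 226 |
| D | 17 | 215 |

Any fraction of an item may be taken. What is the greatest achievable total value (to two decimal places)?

608.19

Ratios (sorted): B 23.92, D 12.65, A 10.62, C 7.53
take B (12 @ 287); take D (17 @ 215); take 10/21 of A → 106.19. Capacity used 39/39.
Total value = 608.19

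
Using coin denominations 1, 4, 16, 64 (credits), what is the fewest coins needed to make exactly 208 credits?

Use the largest denomination that fits, subtract, and repeat.
208 − 3×64→16 − 1×16→0
Total coins = 3 + 1 = 4

4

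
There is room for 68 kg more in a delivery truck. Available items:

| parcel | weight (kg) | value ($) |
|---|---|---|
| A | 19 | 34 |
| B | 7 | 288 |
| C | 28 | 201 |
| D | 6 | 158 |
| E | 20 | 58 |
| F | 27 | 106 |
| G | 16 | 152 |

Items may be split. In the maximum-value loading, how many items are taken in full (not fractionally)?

4

Ratios (sorted): B 41.14, D 26.33, G 9.50, C 7.18, F 3.93, E 2.90, A 1.79
take B (7 @ 288); take D (6 @ 158); take G (16 @ 152); take C (28 @ 201); take 11/27 of F → 43.19. Capacity used 68/68.
4 item(s) taken whole; one partial (take 11/27 of F).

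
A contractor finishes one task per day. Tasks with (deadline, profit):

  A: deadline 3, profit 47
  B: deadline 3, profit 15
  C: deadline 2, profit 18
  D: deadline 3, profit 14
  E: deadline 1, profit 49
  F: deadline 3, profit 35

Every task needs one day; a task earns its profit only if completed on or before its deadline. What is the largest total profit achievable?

131

By profit: E(d1,49), A(d3,47), F(d3,35), C(d2,18), B(d3,15), D(d3,14)
E→slot 1; A→slot 3; F→slot 2; C skipped; B skipped; D skipped.
Profit = 49 + 35 + 47 = 131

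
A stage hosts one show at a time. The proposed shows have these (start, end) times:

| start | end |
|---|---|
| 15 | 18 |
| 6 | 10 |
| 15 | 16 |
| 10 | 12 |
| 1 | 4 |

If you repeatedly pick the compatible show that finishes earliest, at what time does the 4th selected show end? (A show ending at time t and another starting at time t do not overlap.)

16

By end time: (1,4), (6,10), (10,12), (15,16), (15,18).
Pick (1,4); next start ≥ 4 → (6,10); next start ≥ 10 → (10,12); next start ≥ 12 → (15,16).
Selected: (1,4) (6,10) (10,12) (15,16)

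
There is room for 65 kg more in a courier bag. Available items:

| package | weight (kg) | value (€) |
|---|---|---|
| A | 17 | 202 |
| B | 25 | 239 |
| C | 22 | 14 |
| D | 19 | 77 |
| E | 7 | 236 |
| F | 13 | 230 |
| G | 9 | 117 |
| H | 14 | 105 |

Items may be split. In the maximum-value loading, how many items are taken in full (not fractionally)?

Sort by value per unit weight and fill in that order.
Ratios (sorted): E 33.71, F 17.69, G 13.00, A 11.88, B 9.56, H 7.50, D 4.05, C 0.64
take E (7 @ 236); take F (13 @ 230); take G (9 @ 117); take A (17 @ 202); take 19/25 of B → 181.64. Capacity used 65/65.
4 item(s) taken whole; one partial (take 19/25 of B).

4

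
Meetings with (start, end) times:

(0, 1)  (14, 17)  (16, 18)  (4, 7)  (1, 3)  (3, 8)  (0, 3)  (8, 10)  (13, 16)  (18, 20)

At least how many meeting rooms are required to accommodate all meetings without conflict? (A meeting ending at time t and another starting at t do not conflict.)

2

starts: [0, 0, 1, 3, 4, 8, 13, 14, 16, 18]
ends:   [1, 3, 3, 7, 8, 10, 16, 17, 18, 20]
s0→1 s0→2  — peak 2.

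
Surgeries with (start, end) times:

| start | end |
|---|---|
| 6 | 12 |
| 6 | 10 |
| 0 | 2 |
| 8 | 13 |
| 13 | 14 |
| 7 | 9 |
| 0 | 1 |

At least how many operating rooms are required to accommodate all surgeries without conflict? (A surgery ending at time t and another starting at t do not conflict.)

4

Count concurrent intervals with a sweep; the peak is the room count.
starts: [0, 0, 6, 6, 7, 8, 13]
ends:   [1, 2, 9, 10, 12, 13, 14]
s0→1 s0→2 e1→1 e2→0 s6→1 s6→2 s7→3 s8→4  — peak 4.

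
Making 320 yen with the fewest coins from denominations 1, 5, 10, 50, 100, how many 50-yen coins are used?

Use the largest denomination that fits, subtract, and repeat.
320 − 3×100→20 − 2×10→0
Count of 50: 0

0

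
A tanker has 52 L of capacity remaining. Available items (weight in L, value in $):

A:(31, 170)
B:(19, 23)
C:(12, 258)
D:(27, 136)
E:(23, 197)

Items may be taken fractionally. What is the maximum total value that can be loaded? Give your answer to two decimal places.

548.23

Sort by value per unit weight and fill in that order.
Ratios (sorted): C 21.50, E 8.57, A 5.48, D 5.04, B 1.21
take C (12 @ 258); take E (23 @ 197); take 17/31 of A → 93.23. Capacity used 52/52.
Total value = 548.23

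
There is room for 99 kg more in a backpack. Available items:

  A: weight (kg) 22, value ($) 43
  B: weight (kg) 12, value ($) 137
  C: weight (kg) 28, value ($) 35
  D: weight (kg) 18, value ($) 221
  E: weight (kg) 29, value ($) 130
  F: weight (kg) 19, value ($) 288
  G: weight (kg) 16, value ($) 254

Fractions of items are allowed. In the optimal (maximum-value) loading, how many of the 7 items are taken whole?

Greedy by value/weight ratio, highest first.
Ratios (sorted): G 15.88, F 15.16, D 12.28, B 11.42, E 4.48, A 1.95, C 1.25
take G (16 @ 254); take F (19 @ 288); take D (18 @ 221); take B (12 @ 137); take E (29 @ 130); take 5/22 of A → 9.77. Capacity used 99/99.
5 item(s) taken whole; one partial (take 5/22 of A).

5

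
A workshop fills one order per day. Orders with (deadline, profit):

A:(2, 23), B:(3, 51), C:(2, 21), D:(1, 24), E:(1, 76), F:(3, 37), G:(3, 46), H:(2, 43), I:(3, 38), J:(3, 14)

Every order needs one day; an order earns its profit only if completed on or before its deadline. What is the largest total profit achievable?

Take jobs in profit order; each goes to the latest open slot no later than its deadline.
Profit order: E=76 B=51 G=46 H=43 I=38 F=37 D=24 A=23 C=21 J=14
Assign: E→slot 1, B→slot 3, G→slot 2, H skipped, I skipped, F skipped, D skipped, A skipped, C skipped, J skipped.
Slots: [1:E] [2:G] [3:B]
Profit = 76 + 46 + 51 = 173

173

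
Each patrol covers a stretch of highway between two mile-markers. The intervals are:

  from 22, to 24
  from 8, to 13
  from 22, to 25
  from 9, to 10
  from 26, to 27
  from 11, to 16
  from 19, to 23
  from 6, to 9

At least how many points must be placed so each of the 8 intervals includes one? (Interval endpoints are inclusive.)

Sorted: [6,9] [9,10] [8,13] [11,16] [19,23] [22,24] [22,25] [26,27]
{[6,9],[9,10],[8,13]} hit by 9; {[11,16]} hit by 16; {[19,23],[22,24],[22,25]} hit by 23; {[26,27]} hit by 27.
Points: 9, 16, 23, 27 (4 total).

4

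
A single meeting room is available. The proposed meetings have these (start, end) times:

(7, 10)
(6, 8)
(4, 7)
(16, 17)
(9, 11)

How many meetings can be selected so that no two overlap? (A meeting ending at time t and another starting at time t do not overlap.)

By end time: (4,7), (6,8), (7,10), (9,11), (16,17).
Pick (4,7); next start ≥ 7 → (7,10); next start ≥ 10 → (16,17).
Selected 3 meetings.

3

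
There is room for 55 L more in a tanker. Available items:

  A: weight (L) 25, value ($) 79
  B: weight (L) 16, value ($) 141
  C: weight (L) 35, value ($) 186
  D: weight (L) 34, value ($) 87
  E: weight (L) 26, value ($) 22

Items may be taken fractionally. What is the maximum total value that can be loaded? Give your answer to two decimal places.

339.64

Greedy by value/weight ratio, highest first.
Ratios (sorted): B 8.81, C 5.31, A 3.16, D 2.56, E 0.85
take B (16 @ 141); take C (35 @ 186); take 4/25 of A → 12.64. Capacity used 55/55.
Total value = 339.64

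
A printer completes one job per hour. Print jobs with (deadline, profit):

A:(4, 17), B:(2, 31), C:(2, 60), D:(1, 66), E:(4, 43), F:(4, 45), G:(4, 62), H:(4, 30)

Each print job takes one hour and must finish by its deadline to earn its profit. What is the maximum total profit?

Take jobs in profit order; each goes to the latest open slot no later than its deadline.
By profit: D(d1,66), G(d4,62), C(d2,60), F(d4,45), E(d4,43), B(d2,31), H(d4,30), A(d4,17)
D→slot 1; G→slot 4; C→slot 2; F→slot 3; E skipped; B skipped; H skipped; A skipped.
Profit = 66 + 60 + 45 + 62 = 233

233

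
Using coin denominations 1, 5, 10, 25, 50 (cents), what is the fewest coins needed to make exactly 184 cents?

184 = 3×50 + 1×25 + 1×5 + 4×1
Total coins = 3 + 1 + 1 + 4 = 9

9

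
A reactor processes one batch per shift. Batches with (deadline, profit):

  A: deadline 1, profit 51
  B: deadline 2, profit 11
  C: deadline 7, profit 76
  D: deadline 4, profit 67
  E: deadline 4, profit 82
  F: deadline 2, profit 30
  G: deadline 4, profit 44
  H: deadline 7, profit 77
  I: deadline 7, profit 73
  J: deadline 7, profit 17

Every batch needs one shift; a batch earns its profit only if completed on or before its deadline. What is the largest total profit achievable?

470

Sort by profit descending; place each in the latest free slot ≤ its deadline.
Profit order: E=82 H=77 C=76 I=73 D=67 A=51 G=44 F=30 J=17 B=11
Assign: E→slot 4, H→slot 7, C→slot 6, I→slot 5, D→slot 3, A→slot 1, G→slot 2, F skipped, J skipped, B skipped.
Slots: [1:A] [2:G] [3:D] [4:E] [5:I] [6:C] [7:H]
Profit = 51 + 44 + 67 + 82 + 73 + 76 + 77 = 470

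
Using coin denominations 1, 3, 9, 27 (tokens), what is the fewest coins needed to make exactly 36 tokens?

2

Greedy: take as many of the largest coin as possible, then repeat with the remainder.
36 − 1×27→9 − 1×9→0
Total coins = 1 + 1 = 2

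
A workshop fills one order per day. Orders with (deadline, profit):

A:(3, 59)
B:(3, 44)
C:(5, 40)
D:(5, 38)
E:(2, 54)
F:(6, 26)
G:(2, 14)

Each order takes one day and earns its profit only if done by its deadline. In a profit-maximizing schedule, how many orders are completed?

6

Sort by profit descending; place each in the latest free slot ≤ its deadline.
Profit order: A=59 E=54 B=44 C=40 D=38 F=26 G=14
Assign: A→slot 3, E→slot 2, B→slot 1, C→slot 5, D→slot 4, F→slot 6, G skipped.
Slots: [1:B] [2:E] [3:A] [4:D] [5:C] [6:F]
6 of 7 scheduled.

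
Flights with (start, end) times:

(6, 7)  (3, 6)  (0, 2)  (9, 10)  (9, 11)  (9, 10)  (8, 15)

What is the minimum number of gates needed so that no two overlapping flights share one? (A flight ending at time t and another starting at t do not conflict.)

The answer is the maximum number of intervals overlapping at any instant.
Events (time:±→running): 0:+→1 2:-→0 3:+→1 6:-→0 6:+→1 7:-→0 8:+→1 9:+→2 9:+→3 9:+→4 … peak 4.

4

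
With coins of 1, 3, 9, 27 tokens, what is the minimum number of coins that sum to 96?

6

96 = 3×27 + 1×9 + 2×3
Total coins = 3 + 1 + 2 = 6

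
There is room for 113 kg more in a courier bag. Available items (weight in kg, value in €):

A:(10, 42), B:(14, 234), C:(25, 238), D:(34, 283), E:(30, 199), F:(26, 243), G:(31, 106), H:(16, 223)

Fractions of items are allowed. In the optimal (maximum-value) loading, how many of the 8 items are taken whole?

Greedy by value/weight ratio, highest first.
Order: B (234/14=16.71) > H (223/16=13.94) > C (238/25=9.52) > F (243/26=9.35) > D (283/34=8.32) > E (199/30=6.63) > A (42/10=4.20) > G (106/31=3.42)
Fill: take B (14 @ 234) → take H (16 @ 223) → take C (25 @ 238) → take F (26 @ 243) → take 32/34 of D → 266.35; 113/113 used.
4 item(s) taken whole; one partial (take 32/34 of D).

4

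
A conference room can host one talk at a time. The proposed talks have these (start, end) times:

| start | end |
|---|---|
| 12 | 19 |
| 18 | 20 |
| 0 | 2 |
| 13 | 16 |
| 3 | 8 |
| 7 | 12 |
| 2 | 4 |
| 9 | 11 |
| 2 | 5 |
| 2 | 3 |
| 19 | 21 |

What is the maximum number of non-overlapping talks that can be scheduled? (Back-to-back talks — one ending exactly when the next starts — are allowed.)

6

Greedy by earliest finish: after sorting by end time, pick each interval compatible with the last pick.
By end time: (0,2), (2,3), (2,4), (2,5), (3,8), (9,11), (7,12), (13,16), (12,19), (18,20), (19,21).
Pick (0,2); next start ≥ 2 → (2,3); next start ≥ 3 → (3,8); next start ≥ 8 → (9,11); next start ≥ 11 → (13,16); next start ≥ 16 → (18,20).
Selected 6 talks.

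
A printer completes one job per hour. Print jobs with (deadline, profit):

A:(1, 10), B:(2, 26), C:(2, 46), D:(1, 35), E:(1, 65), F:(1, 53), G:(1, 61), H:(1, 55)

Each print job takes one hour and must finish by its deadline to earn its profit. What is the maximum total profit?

Take jobs in profit order; each goes to the latest open slot no later than its deadline.
Profit order: E=65 G=61 H=55 F=53 C=46 D=35 B=26 A=10
Assign: E→slot 1, G skipped, H skipped, F skipped, C→slot 2, D skipped, B skipped, A skipped.
Slots: [1:E] [2:C]
Profit = 65 + 46 = 111

111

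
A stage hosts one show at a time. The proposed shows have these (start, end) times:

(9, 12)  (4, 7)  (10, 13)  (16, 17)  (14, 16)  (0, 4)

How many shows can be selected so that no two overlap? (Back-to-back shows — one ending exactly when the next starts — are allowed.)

Greedy by earliest finish: after sorting by end time, pick each interval compatible with the last pick.
Sorted by end: (0,4)  (4,7)  (9,12)  (10,13)  (14,16)  (16,17)
take (0,4); take (4,7); take (9,12); take (14,16); take (16,17).
Selected 5 shows.

5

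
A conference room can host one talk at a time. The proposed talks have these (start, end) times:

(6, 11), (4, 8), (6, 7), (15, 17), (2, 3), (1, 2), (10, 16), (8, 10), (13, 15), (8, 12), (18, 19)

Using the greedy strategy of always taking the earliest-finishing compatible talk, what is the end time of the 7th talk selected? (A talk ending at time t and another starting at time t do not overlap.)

19

By end time: (1,2), (2,3), (6,7), (4,8), (8,10), (6,11), (8,12), (13,15), (10,16), (15,17), (18,19).
Pick (1,2); next start ≥ 2 → (2,3); next start ≥ 3 → (6,7); next start ≥ 7 → (8,10); next start ≥ 10 → (13,15); next start ≥ 15 → (15,17); next start ≥ 17 → (18,19).
Selected: (1,2) (2,3) (6,7) (8,10) (13,15) (15,17) (18,19)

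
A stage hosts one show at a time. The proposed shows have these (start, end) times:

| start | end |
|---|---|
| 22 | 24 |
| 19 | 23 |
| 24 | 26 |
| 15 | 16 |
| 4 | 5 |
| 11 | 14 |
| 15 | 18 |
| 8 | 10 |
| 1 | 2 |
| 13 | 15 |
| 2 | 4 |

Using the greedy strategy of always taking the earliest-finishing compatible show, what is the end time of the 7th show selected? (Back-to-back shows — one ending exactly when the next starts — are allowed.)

Sorted by end: (1,2)  (2,4)  (4,5)  (8,10)  (11,14)  (13,15)  (15,16)  (15,18)  (19,23)  (22,24)  (24,26)
take (1,2); take (2,4); take (4,5); take (8,10); take (11,14); skip (13,15); take (15,16); take (19,23); skip (22,24); take (24,26).
Selected: (1,2) (2,4) (4,5) (8,10) (11,14) (15,16) (19,23) (24,26)

23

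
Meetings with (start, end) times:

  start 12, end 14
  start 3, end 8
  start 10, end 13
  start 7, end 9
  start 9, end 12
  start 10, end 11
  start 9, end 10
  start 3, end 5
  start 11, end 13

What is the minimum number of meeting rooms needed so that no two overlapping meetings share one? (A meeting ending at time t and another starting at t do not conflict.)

3

Events (time:±→running): 3:+→1 3:+→2 5:-→1 7:+→2 8:-→1 9:-→0 9:+→1 9:+→2 10:-→1 10:+→2 10:+→3 … peak 3.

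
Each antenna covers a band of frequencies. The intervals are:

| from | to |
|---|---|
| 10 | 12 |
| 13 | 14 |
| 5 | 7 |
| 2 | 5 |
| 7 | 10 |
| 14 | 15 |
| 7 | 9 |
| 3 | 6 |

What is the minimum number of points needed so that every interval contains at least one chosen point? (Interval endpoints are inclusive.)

Process intervals by earliest right end; each time one isn't hit yet, stab at its right endpoint.
Sorted: [2,5] [3,6] [5,7] [7,9] [7,10] [10,12] [13,14] [14,15]
{[2,5],[3,6],[5,7]} hit by 5; {[7,9],[7,10]} hit by 9; {[10,12]} hit by 12; {[13,14],[14,15]} hit by 14.
Points: 5, 9, 12, 14 (4 total).

4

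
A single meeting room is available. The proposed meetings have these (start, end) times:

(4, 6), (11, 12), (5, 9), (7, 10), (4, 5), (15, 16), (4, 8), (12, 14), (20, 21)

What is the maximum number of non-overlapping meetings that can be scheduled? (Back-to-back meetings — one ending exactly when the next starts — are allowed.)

By end time: (4,5), (4,6), (4,8), (5,9), (7,10), (11,12), (12,14), (15,16), (20,21).
Pick (4,5); next start ≥ 5 → (5,9); next start ≥ 9 → (11,12); next start ≥ 12 → (12,14); next start ≥ 14 → (15,16); next start ≥ 16 → (20,21).
Selected 6 meetings.

6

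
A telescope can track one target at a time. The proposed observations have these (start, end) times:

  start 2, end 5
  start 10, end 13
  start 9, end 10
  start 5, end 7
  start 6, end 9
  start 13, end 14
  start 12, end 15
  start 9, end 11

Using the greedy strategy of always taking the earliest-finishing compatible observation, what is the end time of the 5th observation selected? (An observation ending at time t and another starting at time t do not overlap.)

Greedy by earliest finish: after sorting by end time, pick each interval compatible with the last pick.
Sorted by end: (2,5)  (5,7)  (6,9)  (9,10)  (9,11)  (10,13)  (13,14)  (12,15)
take (2,5); take (5,7); take (9,10); take (10,13); take (13,14).
Selected: (2,5) (5,7) (9,10) (10,13) (13,14)

14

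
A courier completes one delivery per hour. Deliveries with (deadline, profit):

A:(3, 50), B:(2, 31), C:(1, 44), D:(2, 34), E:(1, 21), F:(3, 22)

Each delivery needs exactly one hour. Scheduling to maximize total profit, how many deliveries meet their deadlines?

Take jobs in profit order; each goes to the latest open slot no later than its deadline.
Profit order: A=50 C=44 D=34 B=31 F=22 E=21
Assign: A→slot 3, C→slot 1, D→slot 2, B skipped, F skipped, E skipped.
Slots: [1:C] [2:D] [3:A]
3 of 6 scheduled.

3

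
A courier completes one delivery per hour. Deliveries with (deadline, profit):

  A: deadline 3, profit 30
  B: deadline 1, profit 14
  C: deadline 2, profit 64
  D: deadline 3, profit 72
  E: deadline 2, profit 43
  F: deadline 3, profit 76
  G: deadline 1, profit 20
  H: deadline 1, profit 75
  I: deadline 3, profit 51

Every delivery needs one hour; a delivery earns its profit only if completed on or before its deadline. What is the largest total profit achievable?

By profit: F(d3,76), H(d1,75), D(d3,72), C(d2,64), I(d3,51), E(d2,43), A(d3,30), G(d1,20), B(d1,14)
F→slot 3; H→slot 1; D→slot 2; C skipped; I skipped; E skipped; A skipped; G skipped; B skipped.
Profit = 75 + 72 + 76 = 223

223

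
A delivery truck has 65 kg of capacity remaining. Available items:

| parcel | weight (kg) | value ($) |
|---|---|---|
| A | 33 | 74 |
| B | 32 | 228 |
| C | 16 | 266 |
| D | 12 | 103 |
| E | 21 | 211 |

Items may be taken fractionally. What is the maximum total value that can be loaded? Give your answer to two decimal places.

Greedy by value/weight ratio, highest first.
Order: C (266/16=16.62) > E (211/21=10.05) > D (103/12=8.58) > B (228/32=7.12) > A (74/33=2.24)
Fill: take C (16 @ 266) → take E (21 @ 211) → take D (12 @ 103) → take 16/32 of B → 114.00; 65/65 used.
Total value = 694.00

694.00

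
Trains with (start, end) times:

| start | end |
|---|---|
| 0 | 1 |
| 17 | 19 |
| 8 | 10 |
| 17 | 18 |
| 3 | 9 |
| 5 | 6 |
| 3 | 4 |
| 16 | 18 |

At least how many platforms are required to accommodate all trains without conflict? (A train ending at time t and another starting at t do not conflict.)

Events (time:±→running): 0:+→1 1:-→0 3:+→1 3:+→2 4:-→1 5:+→2 6:-→1 8:+→2 9:-→1 10:-→0 16:+→1 17:+→2 17:+→3 … peak 3.

3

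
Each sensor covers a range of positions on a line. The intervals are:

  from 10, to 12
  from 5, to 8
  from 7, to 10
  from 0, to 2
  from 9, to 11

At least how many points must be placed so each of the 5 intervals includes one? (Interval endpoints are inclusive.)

3

Sorted: [0,2] [5,8] [7,10] [9,11] [10,12]
{[0,2]} hit by 2; {[5,8],[7,10]} hit by 8; {[9,11],[10,12]} hit by 11.
Points: 2, 8, 11 (3 total).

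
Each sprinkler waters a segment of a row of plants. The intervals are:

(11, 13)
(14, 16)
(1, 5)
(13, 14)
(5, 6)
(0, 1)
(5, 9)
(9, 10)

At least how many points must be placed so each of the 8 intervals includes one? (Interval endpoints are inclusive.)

Sort by right endpoint; whenever an interval is uncovered, place a point at its right end.
Sorted: [0,1] [1,5] [5,6] [5,9] [9,10] [11,13] [13,14] [14,16]
{[0,1],[1,5]} hit by 1; {[5,6],[5,9]} hit by 6; {[9,10]} hit by 10; {[11,13],[13,14]} hit by 13; {[14,16]} hit by 16.
Points: 1, 6, 10, 13, 16 (5 total).

5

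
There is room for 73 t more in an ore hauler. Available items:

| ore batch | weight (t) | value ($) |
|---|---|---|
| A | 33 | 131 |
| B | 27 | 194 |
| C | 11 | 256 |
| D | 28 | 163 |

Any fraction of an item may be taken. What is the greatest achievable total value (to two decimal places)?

Greedy by value/weight ratio, highest first.
Ratios (sorted): C 23.27, B 7.19, D 5.82, A 3.97
take C (11 @ 256); take B (27 @ 194); take D (28 @ 163); take 7/33 of A → 27.79. Capacity used 73/73.
Total value = 640.79

640.79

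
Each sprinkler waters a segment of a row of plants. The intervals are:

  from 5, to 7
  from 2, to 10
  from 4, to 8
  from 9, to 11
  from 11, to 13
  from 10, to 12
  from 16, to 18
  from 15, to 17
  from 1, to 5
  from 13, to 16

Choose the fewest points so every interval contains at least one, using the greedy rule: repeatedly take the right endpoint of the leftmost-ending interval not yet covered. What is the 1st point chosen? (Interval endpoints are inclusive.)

5

Sorted: [1,5] [5,7] [4,8] [2,10] [9,11] [10,12] [11,13] [13,16] [15,17] [16,18]
{[1,5],[5,7],[4,8],[2,10]} hit by 5; {[9,11],[10,12],[11,13]} hit by 11; {[13,16],[15,17],[16,18]} hit by 16.
Points: 5, 11, 16 (3 total).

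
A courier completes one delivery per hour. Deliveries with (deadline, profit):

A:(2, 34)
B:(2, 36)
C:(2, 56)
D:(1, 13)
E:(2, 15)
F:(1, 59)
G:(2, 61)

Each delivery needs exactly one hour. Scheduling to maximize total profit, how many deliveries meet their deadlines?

2

By profit: G(d2,61), F(d1,59), C(d2,56), B(d2,36), A(d2,34), E(d2,15), D(d1,13)
G→slot 2; F→slot 1; C skipped; B skipped; A skipped; E skipped; D skipped.
2 of 7 scheduled.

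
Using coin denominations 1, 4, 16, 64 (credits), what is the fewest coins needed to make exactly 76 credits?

Use the largest denomination that fits, subtract, and repeat.
76 = 1×64 + 3×4
Total coins = 1 + 3 = 4

4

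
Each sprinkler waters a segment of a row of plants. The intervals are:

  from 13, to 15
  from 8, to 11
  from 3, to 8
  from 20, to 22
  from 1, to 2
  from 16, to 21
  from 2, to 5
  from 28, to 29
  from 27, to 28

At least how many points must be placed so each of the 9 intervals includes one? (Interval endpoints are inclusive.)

5

Sort by right endpoint; whenever an interval is uncovered, place a point at its right end.
By right end: [1,2]  [2,5]  [3,8]  [8,11]  [13,15]  [16,21]  [20,22]  [27,28]  [28,29]
[1,2] uncovered → point at 2; [3,8] uncovered → point at 8; [13,15] uncovered → point at 15; [16,21] uncovered → point at 21; [27,28] uncovered → point at 28.
Points: 2, 8, 15, 21, 28 (5 total).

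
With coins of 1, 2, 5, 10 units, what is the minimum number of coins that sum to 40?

Use the largest denomination that fits, subtract, and repeat.
40 = 4×10
Total coins = 4 = 4

4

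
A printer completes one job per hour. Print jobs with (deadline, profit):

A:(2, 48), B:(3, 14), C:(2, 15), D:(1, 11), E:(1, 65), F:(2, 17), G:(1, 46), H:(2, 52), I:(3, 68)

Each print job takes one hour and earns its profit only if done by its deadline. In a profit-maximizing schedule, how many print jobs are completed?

Sort by profit descending; place each in the latest free slot ≤ its deadline.
Profit order: I=68 E=65 H=52 A=48 G=46 F=17 C=15 B=14 D=11
Assign: I→slot 3, E→slot 1, H→slot 2, A skipped, G skipped, F skipped, C skipped, B skipped, D skipped.
Slots: [1:E] [2:H] [3:I]
3 of 9 scheduled.

3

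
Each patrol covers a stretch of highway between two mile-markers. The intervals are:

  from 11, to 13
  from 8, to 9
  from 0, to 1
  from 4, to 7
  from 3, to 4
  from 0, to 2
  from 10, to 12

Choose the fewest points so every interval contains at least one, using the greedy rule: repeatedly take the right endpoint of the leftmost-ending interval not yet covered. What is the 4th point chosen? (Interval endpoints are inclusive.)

Process intervals by earliest right end; each time one isn't hit yet, stab at its right endpoint.
Sorted: [0,1] [0,2] [3,4] [4,7] [8,9] [10,12] [11,13]
{[0,1],[0,2]} hit by 1; {[3,4],[4,7]} hit by 4; {[8,9]} hit by 9; {[10,12],[11,13]} hit by 12.
Points: 1, 4, 9, 12 (4 total).

12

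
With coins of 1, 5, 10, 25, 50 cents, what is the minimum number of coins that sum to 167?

7

167 − 3×50→17 − 1×10→7 − 1×5→2 − 2×1→0
Total coins = 3 + 1 + 1 + 2 = 7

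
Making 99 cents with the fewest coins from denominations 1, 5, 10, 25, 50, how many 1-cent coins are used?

4

Greedy: take as many of the largest coin as possible, then repeat with the remainder.
99 = 1×50 + 1×25 + 2×10 + 4×1
Count of 1: 4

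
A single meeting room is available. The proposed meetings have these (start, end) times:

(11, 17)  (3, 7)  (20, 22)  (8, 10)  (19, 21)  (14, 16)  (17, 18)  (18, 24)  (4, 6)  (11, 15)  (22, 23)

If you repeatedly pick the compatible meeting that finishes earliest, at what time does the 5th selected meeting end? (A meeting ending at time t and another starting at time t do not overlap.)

21

By end time: (4,6), (3,7), (8,10), (11,15), (14,16), (11,17), (17,18), (19,21), (20,22), (22,23), (18,24).
Pick (4,6); next start ≥ 6 → (8,10); next start ≥ 10 → (11,15); next start ≥ 15 → (17,18); next start ≥ 18 → (19,21); next start ≥ 21 → (22,23).
Selected: (4,6) (8,10) (11,15) (17,18) (19,21) (22,23)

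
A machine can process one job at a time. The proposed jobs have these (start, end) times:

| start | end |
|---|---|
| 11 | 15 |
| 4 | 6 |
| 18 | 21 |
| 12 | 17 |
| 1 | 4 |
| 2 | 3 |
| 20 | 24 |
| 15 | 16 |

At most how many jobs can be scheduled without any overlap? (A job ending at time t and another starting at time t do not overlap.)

5

Order by finish time; keep every interval that doesn't clash with the previous kept one.
By end time: (2,3), (1,4), (4,6), (11,15), (15,16), (12,17), (18,21), (20,24).
Pick (2,3); next start ≥ 3 → (4,6); next start ≥ 6 → (11,15); next start ≥ 15 → (15,16); next start ≥ 16 → (18,21).
Selected 5 jobs.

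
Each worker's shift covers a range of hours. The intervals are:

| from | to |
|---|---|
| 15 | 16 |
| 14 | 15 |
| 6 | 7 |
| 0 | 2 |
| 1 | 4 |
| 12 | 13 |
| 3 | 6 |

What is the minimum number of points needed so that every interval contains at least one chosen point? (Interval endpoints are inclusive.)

4

Sort by right endpoint; whenever an interval is uncovered, place a point at its right end.
Sorted: [0,2] [1,4] [3,6] [6,7] [12,13] [14,15] [15,16]
{[0,2],[1,4]} hit by 2; {[3,6],[6,7]} hit by 6; {[12,13]} hit by 13; {[14,15],[15,16]} hit by 15.
Points: 2, 6, 13, 15 (4 total).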